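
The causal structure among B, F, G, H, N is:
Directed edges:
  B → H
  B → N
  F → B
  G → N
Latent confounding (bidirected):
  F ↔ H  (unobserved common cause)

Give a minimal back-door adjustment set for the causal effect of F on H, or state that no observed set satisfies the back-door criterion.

F→H: no observed back-door set.

desc(F)\{F}={B,H,N}; candidates ⊆ {G}.
F↔H: latent back-door arc(s) into F.
size 0: {}; under {} F still reaches {H} ∋ H.
size 1: {G}; under {G} F still reaches {H} ∋ H.
F↔H cannot be blocked by any observed set — no back-door set.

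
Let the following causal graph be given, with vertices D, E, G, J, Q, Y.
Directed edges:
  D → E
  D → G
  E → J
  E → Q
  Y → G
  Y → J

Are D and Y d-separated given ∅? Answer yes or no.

Yes — D ⊥ Y | ∅.

Bayes-Ball from D | ∅ reaches {E,G,J,Q}.
Y ∉ reach(D|∅) ⇒ D ⊥ Y | ∅.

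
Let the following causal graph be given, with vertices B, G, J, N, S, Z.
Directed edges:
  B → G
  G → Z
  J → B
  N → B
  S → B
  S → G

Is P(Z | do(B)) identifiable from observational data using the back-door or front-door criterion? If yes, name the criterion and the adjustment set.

P(Z|do(B)): backdoor, adjust for {S}.

desc(B)\{B}={G,Z}; candidates ⊆ {J,N,S}.
size 0: {}; under {} B still reaches {G,J,N,S,Z} ∋ Z.
{S}: B⊥Z given {S} in G with B→· removed — back-door holds.
P(Z|do(B)) = Σ_{S} P(Z|B,S)·P(S).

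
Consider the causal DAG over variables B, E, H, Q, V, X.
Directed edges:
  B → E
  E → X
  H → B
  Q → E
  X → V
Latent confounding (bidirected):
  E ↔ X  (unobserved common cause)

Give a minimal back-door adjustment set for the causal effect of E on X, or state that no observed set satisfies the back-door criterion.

E→X: no observed back-door set.

desc(E)\{E}={V,X}; candidates ⊆ {B,H,Q}.
E↔X: latent back-door arc(s) into E.
size 0: {}; under {} E still reaches {B,H,Q,V,X} ∋ X.
size 1: {B}, {H}, {Q}; under {B} E still reaches {Q,V,X} ∋ X.
size 2: {B,H}, {B,Q}, {H,Q}; under {B,H} E still reaches {Q,V,X} ∋ X.
E↔X cannot be blocked by any observed set — no back-door set.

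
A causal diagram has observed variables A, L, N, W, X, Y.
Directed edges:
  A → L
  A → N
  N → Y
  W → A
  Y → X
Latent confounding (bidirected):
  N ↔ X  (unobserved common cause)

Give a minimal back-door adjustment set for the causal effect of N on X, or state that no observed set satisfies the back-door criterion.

desc(N)\{N}={X,Y}; candidates ⊆ {A,L,W}.
N↔X: latent back-door arc(s) into N.
size 0: {}; under {} N still reaches {A,L,W,X} ∋ X.
size 1: {A}, {L}, {W}; under {A} N still reaches {X} ∋ X.
size 2: {A,L}, {A,W}, {L,W}; under {A,L} N still reaches {X} ∋ X.
N↔X cannot be blocked by any observed set — no back-door set.

N→X: no observed back-door set.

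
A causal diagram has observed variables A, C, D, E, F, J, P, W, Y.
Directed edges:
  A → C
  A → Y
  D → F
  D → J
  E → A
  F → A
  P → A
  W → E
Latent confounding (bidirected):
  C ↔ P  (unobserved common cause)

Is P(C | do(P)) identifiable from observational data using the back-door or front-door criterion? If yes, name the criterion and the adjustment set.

P(C|do(P)): frontdoor, adjust for {A}.

desc(P)\{P}={A,C,Y}; candidates ⊆ {D,E,F,J,W}.
P↔C: latent back-door arc(s) into P.
size 0: {}; under {} P still reaches {C} ∋ C.
size 1: {D}, {E}, {F} …(+2); under {D} P still reaches {C} ∋ C.
size 2: {D,E}, {D,F}, {D,J} …(+7); under {D,E} P still reaches {C} ∋ C.
P↔C cannot be blocked by any observed set — no back-door set.
{A}: (i) intercepts every directed P→C path; (ii) no back-door P→{A}; (iii) {P} blocks every back-door {A}→C. Front-door holds.
P(C|do(P)) = Σ_{A} P(A|P) Σ_{P'} P(C|A,P')P(P').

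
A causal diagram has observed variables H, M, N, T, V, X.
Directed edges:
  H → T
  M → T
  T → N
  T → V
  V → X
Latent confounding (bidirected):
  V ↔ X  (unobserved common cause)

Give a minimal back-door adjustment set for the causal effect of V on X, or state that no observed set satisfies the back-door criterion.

V→X: no observed back-door set.

desc(V)\{V}={X}; candidates ⊆ {H,M,N,T}.
V↔X: latent back-door arc(s) into V.
size 0: {}; under {} V still reaches {H,M,N,T,X} ∋ X.
size 1: {H}, {M}, {N} …(+1); under {H} V still reaches {M,N,T,X} ∋ X.
size 2: {H,M}, {H,N}, {H,T} …(+3); under {H,M} V still reaches {N,T,X} ∋ X.
V↔X cannot be blocked by any observed set — no back-door set.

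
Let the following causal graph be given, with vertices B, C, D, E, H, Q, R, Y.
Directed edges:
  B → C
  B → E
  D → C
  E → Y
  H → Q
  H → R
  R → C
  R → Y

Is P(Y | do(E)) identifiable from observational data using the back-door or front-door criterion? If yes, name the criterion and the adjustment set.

P(Y|do(E)): backdoor, adjust for ∅.

desc(E)\{E}={Y}; candidates ⊆ {B,C,D,H,Q,R}.
∅: E⊥Y given ∅ in G with E→· removed — back-door holds.
P(Y|do(E)) = P(Y|E) — no adjustment needed.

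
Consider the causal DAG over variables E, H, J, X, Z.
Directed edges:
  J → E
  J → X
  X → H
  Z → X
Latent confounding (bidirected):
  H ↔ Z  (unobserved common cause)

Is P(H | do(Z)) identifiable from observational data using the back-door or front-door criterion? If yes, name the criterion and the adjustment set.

P(H|do(Z)): frontdoor, adjust for {X}.

desc(Z)\{Z}={H,X}; candidates ⊆ {E,J}.
Z↔H: latent back-door arc(s) into Z.
size 0: {}; under {} Z still reaches {H} ∋ H.
size 1: {E}, {J}; under {E} Z still reaches {H} ∋ H.
size 2: {E,J}; under {E,J} Z still reaches {H} ∋ H.
Z↔H cannot be blocked by any observed set — no back-door set.
{X}: (i) intercepts every directed Z→H path; (ii) no back-door Z→{X}; (iii) {Z} blocks every back-door {X}→H. Front-door holds.
P(H|do(Z)) = Σ_{X} P(X|Z) Σ_{Z'} P(H|X,Z')P(Z').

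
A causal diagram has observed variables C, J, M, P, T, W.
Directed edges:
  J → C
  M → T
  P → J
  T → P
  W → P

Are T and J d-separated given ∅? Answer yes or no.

No — T and J are d-connected given ∅.

Bayes-Ball from T | ∅ reaches {C,J,M,P}.
J ∈ reach(T|∅) ⇒ T ⊥̸ J | ∅.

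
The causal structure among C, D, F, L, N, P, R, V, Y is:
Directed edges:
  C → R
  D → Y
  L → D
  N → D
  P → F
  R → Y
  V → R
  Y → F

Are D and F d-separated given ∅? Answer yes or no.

No — D and F are d-connected given ∅.

Bayes-Ball from D | ∅ reaches {F,L,N,Y}.
F ∈ reach(D|∅) ⇒ D ⊥̸ F | ∅.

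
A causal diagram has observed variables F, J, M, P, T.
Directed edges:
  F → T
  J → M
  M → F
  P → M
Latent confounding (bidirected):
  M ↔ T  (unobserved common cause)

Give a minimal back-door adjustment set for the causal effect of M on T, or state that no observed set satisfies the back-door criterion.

M→T: no observed back-door set.

desc(M)\{M}={F,T}; candidates ⊆ {J,P}.
M↔T: latent back-door arc(s) into M.
size 0: {}; under {} M still reaches {J,P,T} ∋ T.
size 1: {J}, {P}; under {J} M still reaches {P,T} ∋ T.
size 2: {J,P}; under {J,P} M still reaches {T} ∋ T.
M↔T cannot be blocked by any observed set — no back-door set.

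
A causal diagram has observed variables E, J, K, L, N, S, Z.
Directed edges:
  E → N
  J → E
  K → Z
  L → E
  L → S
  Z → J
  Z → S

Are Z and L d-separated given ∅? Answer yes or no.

Bayes-Ball from Z | ∅ reaches {E,J,K,N,S}.
L ∉ reach(Z|∅) ⇒ Z ⊥ L | ∅.

Yes — Z ⊥ L | ∅.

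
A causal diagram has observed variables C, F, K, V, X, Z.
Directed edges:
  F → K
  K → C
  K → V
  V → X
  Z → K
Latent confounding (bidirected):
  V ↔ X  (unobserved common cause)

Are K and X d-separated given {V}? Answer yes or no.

Bayes-Ball from K | {V} reaches {C,F,X,Z}.
X ∈ reach(K|{V}) ⇒ K ⊥̸ X | {V}.

No — K and X are d-connected given {V}.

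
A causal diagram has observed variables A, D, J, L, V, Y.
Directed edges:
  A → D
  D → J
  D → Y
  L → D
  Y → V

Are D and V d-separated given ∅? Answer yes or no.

Bayes-Ball from D | ∅ reaches {A,J,L,V,Y}.
V ∈ reach(D|∅) ⇒ D ⊥̸ V | ∅.

No — D and V are d-connected given ∅.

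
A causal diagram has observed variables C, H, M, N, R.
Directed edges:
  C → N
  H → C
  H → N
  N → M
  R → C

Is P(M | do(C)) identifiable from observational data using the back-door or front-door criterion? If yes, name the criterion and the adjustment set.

desc(C)\{C}={M,N}; candidates ⊆ {H,R}.
size 0: {}; under {} C still reaches {H,M,N,R} ∋ M.
{H}: C⊥M given {H} in G with C→· removed — back-door holds.
P(M|do(C)) = Σ_{H} P(M|C,H)·P(H).

P(M|do(C)): backdoor, adjust for {H}.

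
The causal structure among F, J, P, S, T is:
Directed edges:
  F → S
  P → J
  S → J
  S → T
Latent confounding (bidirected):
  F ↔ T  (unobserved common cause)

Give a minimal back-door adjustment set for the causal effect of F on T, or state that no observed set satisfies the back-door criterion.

desc(F)\{F}={J,S,T}; candidates ⊆ {P}.
F↔T: latent back-door arc(s) into F.
size 0: {}; under {} F still reaches {T} ∋ T.
size 1: {P}; under {P} F still reaches {T} ∋ T.
F↔T cannot be blocked by any observed set — no back-door set.

F→T: no observed back-door set.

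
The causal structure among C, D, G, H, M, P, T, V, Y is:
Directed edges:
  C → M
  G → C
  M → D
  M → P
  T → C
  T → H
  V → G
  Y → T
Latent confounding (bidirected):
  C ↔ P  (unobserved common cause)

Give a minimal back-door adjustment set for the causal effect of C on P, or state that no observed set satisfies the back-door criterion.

C→P: no observed back-door set.

desc(C)\{C}={D,M,P}; candidates ⊆ {G,H,T,V,Y}.
C↔P: latent back-door arc(s) into C.
size 0: {}; under {} C still reaches {G,H,P,T,V,Y} ∋ P.
size 1: {G}, {H}, {T} …(+2); under {G} C still reaches {H,P,T,Y} ∋ P.
size 2: {G,H}, {G,T}, {G,V} …(+7); under {G,H} C still reaches {P,T,Y} ∋ P.
C↔P cannot be blocked by any observed set — no back-door set.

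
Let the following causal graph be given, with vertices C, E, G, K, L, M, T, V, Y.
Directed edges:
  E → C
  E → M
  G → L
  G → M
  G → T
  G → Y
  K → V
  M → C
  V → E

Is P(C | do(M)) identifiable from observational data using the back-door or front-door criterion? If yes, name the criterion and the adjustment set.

P(C|do(M)): backdoor, adjust for {E}.

desc(M)\{M}={C}; candidates ⊆ {E,G,K,L,T,V,Y}.
size 0: {}; under {} M still reaches {C,E,G,K,L,T,V,Y} ∋ C.
{E}: M⊥C given {E} in G with M→· removed — back-door holds.
P(C|do(M)) = Σ_{E} P(C|M,E)·P(E).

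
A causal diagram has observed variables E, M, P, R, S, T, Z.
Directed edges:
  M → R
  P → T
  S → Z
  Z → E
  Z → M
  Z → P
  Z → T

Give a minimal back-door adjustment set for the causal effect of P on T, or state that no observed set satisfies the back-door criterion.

P→T: minimal back-door set {Z}.

desc(P)\{P}={T}; candidates ⊆ {E,M,R,S,Z}.
size 0: {}; under {} P still reaches {E,M,R,S,T,Z} ∋ T.
{Z}: P⊥T given {Z} in G with P→· removed — back-door holds.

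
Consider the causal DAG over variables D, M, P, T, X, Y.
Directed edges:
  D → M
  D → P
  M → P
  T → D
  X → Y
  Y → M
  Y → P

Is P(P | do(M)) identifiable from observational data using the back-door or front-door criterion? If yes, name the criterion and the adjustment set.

P(P|do(M)): backdoor, adjust for {D, Y}.

desc(M)\{M}={P}; candidates ⊆ {D,T,X,Y}.
size 0: {}; under {} M still reaches {D,P,T,X,Y} ∋ P.
size 1: {D}, {T}, {X} …(+1); under {D} M still reaches {P,X,Y} ∋ P.
{D,Y}: M⊥P given {D,Y} in G with M→· removed — back-door holds.
P(P|do(M)) = Σ_{D,Y} P(P|M,D,Y)·P(D,Y).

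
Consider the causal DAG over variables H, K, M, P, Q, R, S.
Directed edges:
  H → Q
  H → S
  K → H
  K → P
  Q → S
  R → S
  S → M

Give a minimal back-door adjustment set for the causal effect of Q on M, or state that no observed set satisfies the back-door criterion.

desc(Q)\{Q}={M,S}; candidates ⊆ {H,K,P,R}.
size 0: {}; under {} Q still reaches {H,K,M,P,S} ∋ M.
{H}: Q⊥M given {H} in G with Q→· removed — back-door holds.

Q→M: minimal back-door set {H}.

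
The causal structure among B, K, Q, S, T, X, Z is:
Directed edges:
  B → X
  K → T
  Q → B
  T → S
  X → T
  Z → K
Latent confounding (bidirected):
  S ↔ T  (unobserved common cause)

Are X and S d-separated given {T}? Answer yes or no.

No — X and S are d-connected given {T}.

Bayes-Ball from X | {T} reaches {B,K,Q,S,Z}.
S ∈ reach(X|{T}) ⇒ X ⊥̸ S | {T}.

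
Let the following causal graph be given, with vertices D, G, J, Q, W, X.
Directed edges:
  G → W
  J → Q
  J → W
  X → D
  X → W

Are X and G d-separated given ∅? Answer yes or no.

Bayes-Ball from X | ∅ reaches {D,W}.
G ∉ reach(X|∅) ⇒ X ⊥ G | ∅.

Yes — X ⊥ G | ∅.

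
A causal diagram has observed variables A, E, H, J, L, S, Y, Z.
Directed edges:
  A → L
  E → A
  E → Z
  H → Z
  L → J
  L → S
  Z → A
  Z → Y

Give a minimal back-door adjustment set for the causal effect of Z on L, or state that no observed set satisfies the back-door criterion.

Z→L: minimal back-door set {E}.

desc(Z)\{Z}={A,J,L,S,Y}; candidates ⊆ {E,H}.
size 0: {}; under {} Z still reaches {A,E,H,J,L,S} ∋ L.
{E}: Z⊥L given {E} in G with Z→· removed — back-door holds.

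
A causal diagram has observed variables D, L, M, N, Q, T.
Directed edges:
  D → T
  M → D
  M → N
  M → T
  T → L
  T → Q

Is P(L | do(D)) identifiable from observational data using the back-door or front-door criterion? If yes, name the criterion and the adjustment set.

desc(D)\{D}={L,Q,T}; candidates ⊆ {M,N}.
size 0: {}; under {} D still reaches {L,M,N,Q,T} ∋ L.
{M}: D⊥L given {M} in G with D→· removed — back-door holds.
P(L|do(D)) = Σ_{M} P(L|D,M)·P(M).

P(L|do(D)): backdoor, adjust for {M}.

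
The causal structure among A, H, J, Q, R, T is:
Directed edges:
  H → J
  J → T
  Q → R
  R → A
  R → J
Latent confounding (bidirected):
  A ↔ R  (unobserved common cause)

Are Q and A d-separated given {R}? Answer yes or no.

No — Q and A are d-connected given {R}.

Bayes-Ball from Q | {R} reaches {A}.
A ∈ reach(Q|{R}) ⇒ Q ⊥̸ A | {R}.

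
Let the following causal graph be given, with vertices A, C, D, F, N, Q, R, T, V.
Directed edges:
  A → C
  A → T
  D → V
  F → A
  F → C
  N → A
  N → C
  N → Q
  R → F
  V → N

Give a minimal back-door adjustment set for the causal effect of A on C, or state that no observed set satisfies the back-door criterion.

desc(A)\{A}={C,T}; candidates ⊆ {D,F,N,Q,R,V}.
size 0: {}; under {} A still reaches {C,D,F,N,Q,R,V} ∋ C.
size 1: {D}, {F}, {N} …(+3); under {D} A still reaches {C,F,N,Q,R,V} ∋ C.
{F,N}: A⊥C given {F,N} in G with A→· removed — back-door holds.

A→C: minimal back-door set {F, N}.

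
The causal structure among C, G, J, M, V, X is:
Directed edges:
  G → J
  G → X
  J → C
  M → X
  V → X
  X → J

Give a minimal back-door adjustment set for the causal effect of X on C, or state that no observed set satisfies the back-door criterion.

X→C: minimal back-door set {G}.

desc(X)\{X}={C,J}; candidates ⊆ {G,M,V}.
size 0: {}; under {} X still reaches {C,G,J,M,V} ∋ C.
{G}: X⊥C given {G} in G with X→· removed — back-door holds.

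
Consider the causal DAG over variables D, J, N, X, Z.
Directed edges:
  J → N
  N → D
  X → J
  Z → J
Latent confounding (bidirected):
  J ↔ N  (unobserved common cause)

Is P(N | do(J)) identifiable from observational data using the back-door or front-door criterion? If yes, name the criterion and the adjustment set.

P(N|do(J)): not identifiable (no BD/FD set).

desc(J)\{J}={D,N}; candidates ⊆ {X,Z}.
J↔N: latent back-door arc(s) into J.
size 0: {}; under {} J still reaches {D,N,X,Z} ∋ N.
size 1: {X}, {Z}; under {X} J still reaches {D,N,Z} ∋ N.
size 2: {X,Z}; under {X,Z} J still reaches {D,N} ∋ N.
J↔N cannot be blocked by any observed set — no back-door set.
No mediator lies on a directed J→…→N path.
Neither criterion identifies P(N|do(J)) in this graph.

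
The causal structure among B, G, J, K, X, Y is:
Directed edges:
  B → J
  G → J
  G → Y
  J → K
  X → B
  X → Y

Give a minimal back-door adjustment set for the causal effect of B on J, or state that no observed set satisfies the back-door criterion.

B→J: minimal back-door set ∅.

desc(B)\{B}={J,K}; candidates ⊆ {G,X,Y}.
∅: B⊥J given ∅ in G with B→· removed — back-door holds.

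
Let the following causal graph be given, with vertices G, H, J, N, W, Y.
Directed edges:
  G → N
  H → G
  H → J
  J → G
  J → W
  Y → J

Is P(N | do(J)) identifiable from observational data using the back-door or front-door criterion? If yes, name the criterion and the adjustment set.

P(N|do(J)): backdoor, adjust for {H}.

desc(J)\{J}={G,N,W}; candidates ⊆ {H,Y}.
size 0: {}; under {} J still reaches {G,H,N,Y} ∋ N.
{H}: J⊥N given {H} in G with J→· removed — back-door holds.
P(N|do(J)) = Σ_{H} P(N|J,H)·P(H).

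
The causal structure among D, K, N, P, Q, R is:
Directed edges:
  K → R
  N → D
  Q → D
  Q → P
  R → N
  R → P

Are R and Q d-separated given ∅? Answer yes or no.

Yes — R ⊥ Q | ∅.

Bayes-Ball from R | ∅ reaches {D,K,N,P}.
Q ∉ reach(R|∅) ⇒ R ⊥ Q | ∅.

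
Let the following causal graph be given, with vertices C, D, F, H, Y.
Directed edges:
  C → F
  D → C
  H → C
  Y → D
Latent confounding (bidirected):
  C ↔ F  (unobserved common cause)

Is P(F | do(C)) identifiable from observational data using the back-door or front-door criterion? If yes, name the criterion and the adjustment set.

P(F|do(C)): not identifiable (no BD/FD set).

desc(C)\{C}={F}; candidates ⊆ {D,H,Y}.
C↔F: latent back-door arc(s) into C.
size 0: {}; under {} C still reaches {D,F,H,Y} ∋ F.
size 1: {D}, {H}, {Y}; under {D} C still reaches {F,H} ∋ F.
size 2: {D,H}, {D,Y}, {H,Y}; under {D,H} C still reaches {F} ∋ F.
C↔F cannot be blocked by any observed set — no back-door set.
No mediator lies on a directed C→…→F path.
Neither criterion identifies P(F|do(C)) in this graph.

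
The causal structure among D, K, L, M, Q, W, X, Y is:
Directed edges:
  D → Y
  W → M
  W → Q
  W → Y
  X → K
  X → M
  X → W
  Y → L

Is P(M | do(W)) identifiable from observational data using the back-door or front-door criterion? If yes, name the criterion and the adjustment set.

desc(W)\{W}={L,M,Q,Y}; candidates ⊆ {D,K,X}.
size 0: {}; under {} W still reaches {K,M,X} ∋ M.
{X}: W⊥M given {X} in G with W→· removed — back-door holds.
P(M|do(W)) = Σ_{X} P(M|W,X)·P(X).

P(M|do(W)): backdoor, adjust for {X}.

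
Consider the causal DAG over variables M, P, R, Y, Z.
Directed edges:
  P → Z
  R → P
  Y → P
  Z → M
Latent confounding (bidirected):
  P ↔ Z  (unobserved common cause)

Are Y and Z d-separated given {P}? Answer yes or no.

Bayes-Ball from Y | {P} reaches {M,R,Z}.
Z ∈ reach(Y|{P}) ⇒ Y ⊥̸ Z | {P}.

No — Y and Z are d-connected given {P}.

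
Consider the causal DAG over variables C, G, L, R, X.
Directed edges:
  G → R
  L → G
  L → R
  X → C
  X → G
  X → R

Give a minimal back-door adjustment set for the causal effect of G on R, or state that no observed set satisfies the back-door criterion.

desc(G)\{G}={R}; candidates ⊆ {C,L,X}.
size 0: {}; under {} G still reaches {C,L,R,X} ∋ R.
size 1: {C}, {L}, {X}; under {C} G still reaches {L,R,X} ∋ R.
{L,X}: G⊥R given {L,X} in G with G→· removed — back-door holds.

G→R: minimal back-door set {L, X}.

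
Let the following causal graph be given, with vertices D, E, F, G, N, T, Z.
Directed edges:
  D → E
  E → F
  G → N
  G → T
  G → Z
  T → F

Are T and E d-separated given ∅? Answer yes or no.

Bayes-Ball from T | ∅ reaches {F,G,N,Z}.
E ∉ reach(T|∅) ⇒ T ⊥ E | ∅.

Yes — T ⊥ E | ∅.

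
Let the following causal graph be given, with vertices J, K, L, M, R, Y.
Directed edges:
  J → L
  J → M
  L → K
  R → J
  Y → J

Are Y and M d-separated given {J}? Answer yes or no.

Yes — Y ⊥ M | {J}.

Bayes-Ball from Y | {J} reaches {R}.
M ∉ reach(Y|{J}) ⇒ Y ⊥ M | {J}.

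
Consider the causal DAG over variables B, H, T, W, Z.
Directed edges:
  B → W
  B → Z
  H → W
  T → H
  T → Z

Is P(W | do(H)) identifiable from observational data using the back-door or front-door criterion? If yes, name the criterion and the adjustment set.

P(W|do(H)): backdoor, adjust for ∅.

desc(H)\{H}={W}; candidates ⊆ {B,T,Z}.
∅: H⊥W given ∅ in G with H→· removed — back-door holds.
P(W|do(H)) = P(W|H) — no adjustment needed.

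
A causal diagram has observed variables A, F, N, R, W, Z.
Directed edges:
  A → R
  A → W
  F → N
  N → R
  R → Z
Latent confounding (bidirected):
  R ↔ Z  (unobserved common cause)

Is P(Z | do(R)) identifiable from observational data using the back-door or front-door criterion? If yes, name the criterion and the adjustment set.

desc(R)\{R}={Z}; candidates ⊆ {A,F,N,W}.
R↔Z: latent back-door arc(s) into R.
size 0: {}; under {} R still reaches {A,F,N,W,Z} ∋ Z.
size 1: {A}, {F}, {N} …(+1); under {A} R still reaches {F,N,Z} ∋ Z.
size 2: {A,F}, {A,N}, {A,W} …(+3); under {A,F} R still reaches {N,Z} ∋ Z.
R↔Z cannot be blocked by any observed set — no back-door set.
No mediator lies on a directed R→…→Z path.
Neither criterion identifies P(Z|do(R)) in this graph.

P(Z|do(R)): not identifiable (no BD/FD set).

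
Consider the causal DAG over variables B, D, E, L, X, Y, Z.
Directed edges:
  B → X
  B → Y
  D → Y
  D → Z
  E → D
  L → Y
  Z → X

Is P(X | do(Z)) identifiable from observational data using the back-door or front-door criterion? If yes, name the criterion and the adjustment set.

P(X|do(Z)): backdoor, adjust for ∅.

desc(Z)\{Z}={X}; candidates ⊆ {B,D,E,L,Y}.
∅: Z⊥X given ∅ in G with Z→· removed — back-door holds.
P(X|do(Z)) = P(X|Z) — no adjustment needed.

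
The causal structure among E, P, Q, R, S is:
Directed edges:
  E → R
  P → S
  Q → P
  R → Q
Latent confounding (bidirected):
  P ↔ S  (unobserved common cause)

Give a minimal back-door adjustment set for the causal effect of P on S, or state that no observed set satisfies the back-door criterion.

P→S: no observed back-door set.

desc(P)\{P}={S}; candidates ⊆ {E,Q,R}.
P↔S: latent back-door arc(s) into P.
size 0: {}; under {} P still reaches {E,Q,R,S} ∋ S.
size 1: {E}, {Q}, {R}; under {E} P still reaches {Q,R,S} ∋ S.
size 2: {E,Q}, {E,R}, {Q,R}; under {E,Q} P still reaches {S} ∋ S.
P↔S cannot be blocked by any observed set — no back-door set.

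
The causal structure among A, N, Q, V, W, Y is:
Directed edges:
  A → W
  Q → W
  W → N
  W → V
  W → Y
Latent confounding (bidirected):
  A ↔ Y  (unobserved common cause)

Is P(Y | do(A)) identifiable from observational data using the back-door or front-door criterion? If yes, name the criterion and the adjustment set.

P(Y|do(A)): frontdoor, adjust for {W}.

desc(A)\{A}={N,V,W,Y}; candidates ⊆ {Q}.
A↔Y: latent back-door arc(s) into A.
size 0: {}; under {} A still reaches {Y} ∋ Y.
size 1: {Q}; under {Q} A still reaches {Y} ∋ Y.
A↔Y cannot be blocked by any observed set — no back-door set.
{W}: (i) intercepts every directed A→Y path; (ii) no back-door A→{W}; (iii) {A} blocks every back-door {W}→Y. Front-door holds.
P(Y|do(A)) = Σ_{W} P(W|A) Σ_{A'} P(Y|W,A')P(A').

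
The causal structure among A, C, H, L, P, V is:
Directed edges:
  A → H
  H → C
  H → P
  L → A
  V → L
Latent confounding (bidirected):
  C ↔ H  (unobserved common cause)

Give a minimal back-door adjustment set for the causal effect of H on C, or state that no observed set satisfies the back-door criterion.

desc(H)\{H}={C,P}; candidates ⊆ {A,L,V}.
H↔C: latent back-door arc(s) into H.
size 0: {}; under {} H still reaches {A,C,L,V} ∋ C.
size 1: {A}, {L}, {V}; under {A} H still reaches {C} ∋ C.
size 2: {A,L}, {A,V}, {L,V}; under {A,L} H still reaches {C} ∋ C.
H↔C cannot be blocked by any observed set — no back-door set.

H→C: no observed back-door set.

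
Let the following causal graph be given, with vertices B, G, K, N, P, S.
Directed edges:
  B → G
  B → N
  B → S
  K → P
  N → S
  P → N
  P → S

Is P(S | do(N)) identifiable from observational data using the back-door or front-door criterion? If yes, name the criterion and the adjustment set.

desc(N)\{N}={S}; candidates ⊆ {B,G,K,P}.
size 0: {}; under {} N still reaches {B,G,K,P,S} ∋ S.
size 1: {B}, {G}, {K} …(+1); under {B} N still reaches {K,P,S} ∋ S.
{B,P}: N⊥S given {B,P} in G with N→· removed — back-door holds.
P(S|do(N)) = Σ_{B,P} P(S|N,B,P)·P(B,P).

P(S|do(N)): backdoor, adjust for {B, P}.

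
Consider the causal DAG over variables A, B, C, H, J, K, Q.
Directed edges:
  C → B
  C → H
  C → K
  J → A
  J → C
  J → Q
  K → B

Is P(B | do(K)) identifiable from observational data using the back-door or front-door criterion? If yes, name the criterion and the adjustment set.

desc(K)\{K}={B}; candidates ⊆ {A,C,H,J,Q}.
size 0: {}; under {} K still reaches {A,B,C,H,J,Q} ∋ B.
{C}: K⊥B given {C} in G with K→· removed — back-door holds.
P(B|do(K)) = Σ_{C} P(B|K,C)·P(C).

P(B|do(K)): backdoor, adjust for {C}.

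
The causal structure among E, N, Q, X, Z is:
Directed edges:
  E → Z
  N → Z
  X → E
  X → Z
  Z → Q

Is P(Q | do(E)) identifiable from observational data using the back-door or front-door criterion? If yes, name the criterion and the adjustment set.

desc(E)\{E}={Q,Z}; candidates ⊆ {N,X}.
size 0: {}; under {} E still reaches {Q,X,Z} ∋ Q.
{X}: E⊥Q given {X} in G with E→· removed — back-door holds.
P(Q|do(E)) = Σ_{X} P(Q|E,X)·P(X).

P(Q|do(E)): backdoor, adjust for {X}.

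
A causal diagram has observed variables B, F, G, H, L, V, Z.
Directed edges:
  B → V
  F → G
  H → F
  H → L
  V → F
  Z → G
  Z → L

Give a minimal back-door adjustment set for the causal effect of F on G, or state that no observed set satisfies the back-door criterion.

F→G: minimal back-door set ∅.

desc(F)\{F}={G}; candidates ⊆ {B,H,L,V,Z}.
∅: F⊥G given ∅ in G with F→· removed — back-door holds.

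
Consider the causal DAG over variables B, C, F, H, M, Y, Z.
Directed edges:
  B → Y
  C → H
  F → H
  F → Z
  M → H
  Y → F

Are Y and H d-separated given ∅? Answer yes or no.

Bayes-Ball from Y | ∅ reaches {B,F,H,Z}.
H ∈ reach(Y|∅) ⇒ Y ⊥̸ H | ∅.

No — Y and H are d-connected given ∅.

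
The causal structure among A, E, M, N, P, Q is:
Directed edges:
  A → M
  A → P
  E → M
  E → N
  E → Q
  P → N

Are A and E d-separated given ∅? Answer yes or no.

Yes — A ⊥ E | ∅.

Bayes-Ball from A | ∅ reaches {M,N,P}.
E ∉ reach(A|∅) ⇒ A ⊥ E | ∅.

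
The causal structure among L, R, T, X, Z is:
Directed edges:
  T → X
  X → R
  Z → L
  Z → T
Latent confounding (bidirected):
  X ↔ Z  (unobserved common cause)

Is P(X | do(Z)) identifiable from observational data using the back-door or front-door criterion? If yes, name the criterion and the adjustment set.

P(X|do(Z)): frontdoor, adjust for {T}.

desc(Z)\{Z}={L,R,T,X}; candidates ⊆ {—}.
Z↔X: latent back-door arc(s) into Z.
size 0: {}; under {} Z still reaches {R,X} ∋ X.
Z↔X cannot be blocked by any observed set — no back-door set.
{T}: (i) intercepts every directed Z→X path; (ii) no back-door Z→{T}; (iii) {Z} blocks every back-door {T}→X. Front-door holds.
P(X|do(Z)) = Σ_{T} P(T|Z) Σ_{Z'} P(X|T,Z')P(Z').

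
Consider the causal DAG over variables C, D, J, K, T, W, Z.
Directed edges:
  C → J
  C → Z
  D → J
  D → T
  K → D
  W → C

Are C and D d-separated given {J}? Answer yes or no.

Bayes-Ball from C | {J} reaches {D,K,T,W,Z}.
D ∈ reach(C|{J}) ⇒ C ⊥̸ D | {J}.

No — C and D are d-connected given {J}.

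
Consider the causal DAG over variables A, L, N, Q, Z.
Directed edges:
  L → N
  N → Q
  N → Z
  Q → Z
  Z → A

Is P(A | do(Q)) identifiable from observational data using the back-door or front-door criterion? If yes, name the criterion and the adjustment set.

desc(Q)\{Q}={A,Z}; candidates ⊆ {L,N}.
size 0: {}; under {} Q still reaches {A,L,N,Z} ∋ A.
{N}: Q⊥A given {N} in G with Q→· removed — back-door holds.
P(A|do(Q)) = Σ_{N} P(A|Q,N)·P(N).

P(A|do(Q)): backdoor, adjust for {N}.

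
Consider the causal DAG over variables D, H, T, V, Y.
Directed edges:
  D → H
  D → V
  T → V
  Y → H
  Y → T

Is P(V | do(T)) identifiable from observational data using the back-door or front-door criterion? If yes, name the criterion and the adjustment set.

P(V|do(T)): backdoor, adjust for ∅.

desc(T)\{T}={V}; candidates ⊆ {D,H,Y}.
∅: T⊥V given ∅ in G with T→· removed — back-door holds.
P(V|do(T)) = P(V|T) — no adjustment needed.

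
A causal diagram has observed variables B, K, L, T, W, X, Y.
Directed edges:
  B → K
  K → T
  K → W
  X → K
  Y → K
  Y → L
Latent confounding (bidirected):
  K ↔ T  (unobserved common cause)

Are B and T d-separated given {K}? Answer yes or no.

Bayes-Ball from B | {K} reaches {L,T,X,Y}.
T ∈ reach(B|{K}) ⇒ B ⊥̸ T | {K}.

No — B and T are d-connected given {K}.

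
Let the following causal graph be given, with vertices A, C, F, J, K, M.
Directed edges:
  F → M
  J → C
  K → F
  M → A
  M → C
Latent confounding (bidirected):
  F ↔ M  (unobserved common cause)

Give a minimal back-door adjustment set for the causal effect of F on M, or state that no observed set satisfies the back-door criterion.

desc(F)\{F}={A,C,M}; candidates ⊆ {J,K}.
F↔M: latent back-door arc(s) into F.
size 0: {}; under {} F still reaches {A,C,K,M} ∋ M.
size 1: {J}, {K}; under {J} F still reaches {A,C,K,M} ∋ M.
size 2: {J,K}; under {J,K} F still reaches {A,C,M} ∋ M.
F↔M cannot be blocked by any observed set — no back-door set.

F→M: no observed back-door set.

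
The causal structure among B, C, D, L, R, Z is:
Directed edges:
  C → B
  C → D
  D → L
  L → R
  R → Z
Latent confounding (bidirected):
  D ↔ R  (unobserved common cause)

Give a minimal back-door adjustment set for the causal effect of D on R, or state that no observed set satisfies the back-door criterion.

D→R: no observed back-door set.

desc(D)\{D}={L,R,Z}; candidates ⊆ {B,C}.
D↔R: latent back-door arc(s) into D.
size 0: {}; under {} D still reaches {B,C,R,Z} ∋ R.
size 1: {B}, {C}; under {B} D still reaches {C,R,Z} ∋ R.
size 2: {B,C}; under {B,C} D still reaches {R,Z} ∋ R.
D↔R cannot be blocked by any observed set — no back-door set.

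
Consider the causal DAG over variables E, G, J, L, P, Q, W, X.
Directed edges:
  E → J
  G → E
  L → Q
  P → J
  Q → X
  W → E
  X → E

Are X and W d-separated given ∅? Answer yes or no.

Bayes-Ball from X | ∅ reaches {E,J,L,Q}.
W ∉ reach(X|∅) ⇒ X ⊥ W | ∅.

Yes — X ⊥ W | ∅.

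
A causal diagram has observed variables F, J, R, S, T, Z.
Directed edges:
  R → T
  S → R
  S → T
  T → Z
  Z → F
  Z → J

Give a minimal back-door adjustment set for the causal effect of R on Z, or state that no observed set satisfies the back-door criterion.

R→Z: minimal back-door set {S}.

desc(R)\{R}={F,J,T,Z}; candidates ⊆ {S}.
size 0: {}; under {} R still reaches {F,J,S,T,Z} ∋ Z.
{S}: R⊥Z given {S} in G with R→· removed — back-door holds.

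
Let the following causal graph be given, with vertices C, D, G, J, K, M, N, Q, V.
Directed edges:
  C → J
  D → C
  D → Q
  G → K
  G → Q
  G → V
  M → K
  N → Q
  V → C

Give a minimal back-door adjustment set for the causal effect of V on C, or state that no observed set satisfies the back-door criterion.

V→C: minimal back-door set ∅.

desc(V)\{V}={C,J}; candidates ⊆ {D,G,K,M,N,Q}.
∅: V⊥C given ∅ in G with V→· removed — back-door holds.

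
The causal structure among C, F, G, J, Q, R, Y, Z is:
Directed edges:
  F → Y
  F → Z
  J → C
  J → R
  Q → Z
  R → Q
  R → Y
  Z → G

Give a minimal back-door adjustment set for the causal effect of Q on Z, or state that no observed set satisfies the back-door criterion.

desc(Q)\{Q}={G,Z}; candidates ⊆ {C,F,J,R,Y}.
∅: Q⊥Z given ∅ in G with Q→· removed — back-door holds.

Q→Z: minimal back-door set ∅.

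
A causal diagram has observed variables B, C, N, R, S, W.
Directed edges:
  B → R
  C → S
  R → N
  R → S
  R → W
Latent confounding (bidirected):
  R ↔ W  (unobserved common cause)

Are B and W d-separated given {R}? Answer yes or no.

Bayes-Ball from B | {R} reaches {W}.
W ∈ reach(B|{R}) ⇒ B ⊥̸ W | {R}.

No — B and W are d-connected given {R}.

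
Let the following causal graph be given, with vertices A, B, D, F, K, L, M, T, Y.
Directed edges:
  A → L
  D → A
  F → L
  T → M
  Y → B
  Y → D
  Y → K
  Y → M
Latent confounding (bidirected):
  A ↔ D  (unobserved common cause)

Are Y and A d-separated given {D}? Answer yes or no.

Bayes-Ball from Y | {D} reaches {A,B,K,L,M}.
A ∈ reach(Y|{D}) ⇒ Y ⊥̸ A | {D}.

No — Y and A are d-connected given {D}.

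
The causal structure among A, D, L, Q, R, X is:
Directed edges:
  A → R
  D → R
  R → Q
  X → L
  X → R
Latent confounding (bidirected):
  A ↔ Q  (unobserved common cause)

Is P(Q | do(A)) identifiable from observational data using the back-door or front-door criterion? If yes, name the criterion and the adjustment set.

desc(A)\{A}={Q,R}; candidates ⊆ {D,L,X}.
A↔Q: latent back-door arc(s) into A.
size 0: {}; under {} A still reaches {Q} ∋ Q.
size 1: {D}, {L}, {X}; under {D} A still reaches {Q} ∋ Q.
size 2: {D,L}, {D,X}, {L,X}; under {D,L} A still reaches {Q} ∋ Q.
A↔Q cannot be blocked by any observed set — no back-door set.
{R}: (i) intercepts every directed A→Q path; (ii) no back-door A→{R}; (iii) {A} blocks every back-door {R}→Q. Front-door holds.
P(Q|do(A)) = Σ_{R} P(R|A) Σ_{A'} P(Q|R,A')P(A').

P(Q|do(A)): frontdoor, adjust for {R}.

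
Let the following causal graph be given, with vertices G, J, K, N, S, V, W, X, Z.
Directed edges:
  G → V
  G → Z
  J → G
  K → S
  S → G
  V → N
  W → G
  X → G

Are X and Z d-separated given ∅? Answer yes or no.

No — X and Z are d-connected given ∅.

Bayes-Ball from X | ∅ reaches {G,N,V,Z}.
Z ∈ reach(X|∅) ⇒ X ⊥̸ Z | ∅.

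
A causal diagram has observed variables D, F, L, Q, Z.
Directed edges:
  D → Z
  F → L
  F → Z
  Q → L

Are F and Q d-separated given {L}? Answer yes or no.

No — F and Q are d-connected given {L}.

Bayes-Ball from F | {L} reaches {Q,Z}.
Q ∈ reach(F|{L}) ⇒ F ⊥̸ Q | {L}.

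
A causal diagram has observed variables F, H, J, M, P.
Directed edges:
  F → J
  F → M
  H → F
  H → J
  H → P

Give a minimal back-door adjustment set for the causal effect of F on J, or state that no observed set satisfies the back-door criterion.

F→J: minimal back-door set {H}.

desc(F)\{F}={J,M}; candidates ⊆ {H,P}.
size 0: {}; under {} F still reaches {H,J,P} ∋ J.
{H}: F⊥J given {H} in G with F→· removed — back-door holds.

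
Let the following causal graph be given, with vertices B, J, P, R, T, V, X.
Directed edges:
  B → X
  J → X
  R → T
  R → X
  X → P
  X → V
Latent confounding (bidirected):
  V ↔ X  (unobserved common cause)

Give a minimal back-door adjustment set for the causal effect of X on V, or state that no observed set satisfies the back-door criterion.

desc(X)\{X}={P,V}; candidates ⊆ {B,J,R,T}.
X↔V: latent back-door arc(s) into X.
size 0: {}; under {} X still reaches {B,J,R,T,V} ∋ V.
size 1: {B}, {J}, {R} …(+1); under {B} X still reaches {J,R,T,V} ∋ V.
size 2: {B,J}, {B,R}, {B,T} …(+3); under {B,J} X still reaches {R,T,V} ∋ V.
X↔V cannot be blocked by any observed set — no back-door set.

X→V: no observed back-door set.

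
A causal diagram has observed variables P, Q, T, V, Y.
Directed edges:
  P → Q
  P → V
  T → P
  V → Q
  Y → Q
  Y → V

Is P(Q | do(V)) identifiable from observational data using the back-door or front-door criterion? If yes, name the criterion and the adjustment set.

desc(V)\{V}={Q}; candidates ⊆ {P,T,Y}.
size 0: {}; under {} V still reaches {P,Q,T,Y} ∋ Q.
size 1: {P}, {T}, {Y}; under {P} V still reaches {Q,Y} ∋ Q.
{P,Y}: V⊥Q given {P,Y} in G with V→· removed — back-door holds.
P(Q|do(V)) = Σ_{P,Y} P(Q|V,P,Y)·P(P,Y).

P(Q|do(V)): backdoor, adjust for {P, Y}.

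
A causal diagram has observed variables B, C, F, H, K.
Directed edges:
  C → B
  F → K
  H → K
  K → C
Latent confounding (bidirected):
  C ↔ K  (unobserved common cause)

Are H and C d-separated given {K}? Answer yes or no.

Bayes-Ball from H | {K} reaches {B,C,F}.
C ∈ reach(H|{K}) ⇒ H ⊥̸ C | {K}.

No — H and C are d-connected given {K}.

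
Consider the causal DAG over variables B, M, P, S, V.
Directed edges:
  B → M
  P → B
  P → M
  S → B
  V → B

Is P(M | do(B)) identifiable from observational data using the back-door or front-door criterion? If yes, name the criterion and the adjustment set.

desc(B)\{B}={M}; candidates ⊆ {P,S,V}.
size 0: {}; under {} B still reaches {M,P,S,V} ∋ M.
{P}: B⊥M given {P} in G with B→· removed — back-door holds.
P(M|do(B)) = Σ_{P} P(M|B,P)·P(P).

P(M|do(B)): backdoor, adjust for {P}.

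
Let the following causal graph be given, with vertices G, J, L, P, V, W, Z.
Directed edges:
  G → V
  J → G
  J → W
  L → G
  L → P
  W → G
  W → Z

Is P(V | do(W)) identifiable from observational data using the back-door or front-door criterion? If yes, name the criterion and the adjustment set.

P(V|do(W)): backdoor, adjust for {J}.

desc(W)\{W}={G,V,Z}; candidates ⊆ {J,L,P}.
size 0: {}; under {} W still reaches {G,J,V} ∋ V.
{J}: W⊥V given {J} in G with W→· removed — back-door holds.
P(V|do(W)) = Σ_{J} P(V|W,J)·P(J).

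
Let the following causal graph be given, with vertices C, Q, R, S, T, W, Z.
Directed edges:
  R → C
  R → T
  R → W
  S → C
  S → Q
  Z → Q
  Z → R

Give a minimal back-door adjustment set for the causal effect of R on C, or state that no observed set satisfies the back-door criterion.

R→C: minimal back-door set ∅.

desc(R)\{R}={C,T,W}; candidates ⊆ {Q,S,Z}.
∅: R⊥C given ∅ in G with R→· removed — back-door holds.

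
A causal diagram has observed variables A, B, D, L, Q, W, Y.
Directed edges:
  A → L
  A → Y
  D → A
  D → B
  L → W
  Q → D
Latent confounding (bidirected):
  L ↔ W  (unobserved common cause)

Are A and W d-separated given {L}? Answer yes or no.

Bayes-Ball from A | {L} reaches {B,D,Q,W,Y}.
W ∈ reach(A|{L}) ⇒ A ⊥̸ W | {L}.

No — A and W are d-connected given {L}.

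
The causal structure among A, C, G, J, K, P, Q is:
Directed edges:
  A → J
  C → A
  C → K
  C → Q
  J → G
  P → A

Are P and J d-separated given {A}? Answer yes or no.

Bayes-Ball from P | {A} reaches {C,K,Q}.
J ∉ reach(P|{A}) ⇒ P ⊥ J | {A}.

Yes — P ⊥ J | {A}.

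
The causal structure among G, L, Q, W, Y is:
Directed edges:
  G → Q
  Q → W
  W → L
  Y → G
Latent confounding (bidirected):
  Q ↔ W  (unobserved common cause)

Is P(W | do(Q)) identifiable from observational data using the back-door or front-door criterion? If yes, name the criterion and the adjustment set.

desc(Q)\{Q}={L,W}; candidates ⊆ {G,Y}.
Q↔W: latent back-door arc(s) into Q.
size 0: {}; under {} Q still reaches {G,L,W,Y} ∋ W.
size 1: {G}, {Y}; under {G} Q still reaches {L,W} ∋ W.
size 2: {G,Y}; under {G,Y} Q still reaches {L,W} ∋ W.
Q↔W cannot be blocked by any observed set — no back-door set.
No mediator lies on a directed Q→…→W path.
Neither criterion identifies P(W|do(Q)) in this graph.

P(W|do(Q)): not identifiable (no BD/FD set).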